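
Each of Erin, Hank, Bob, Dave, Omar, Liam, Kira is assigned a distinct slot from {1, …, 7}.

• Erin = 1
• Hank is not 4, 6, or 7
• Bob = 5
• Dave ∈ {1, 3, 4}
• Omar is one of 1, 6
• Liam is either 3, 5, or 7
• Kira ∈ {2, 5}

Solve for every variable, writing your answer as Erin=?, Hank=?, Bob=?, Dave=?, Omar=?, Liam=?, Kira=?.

Erin=1, Hank=3, Bob=5, Dave=4, Omar=6, Liam=7, Kira=2

Erin must be 1 (only option left). So Hank, Dave, Omar can't be 1.
That leaves Bob = 5. Strike 5 from Hank, Liam, Kira.
Omar's domain is down to {6}, so Omar = 6.
That leaves Kira = 2. Strike 2 from Hank.
Hank must be 3 (only option left). Eliminate 3 elsewhere: Dave, Liam.
Dave's domain is down to {4}, so Dave = 4.
Liam has just one choice, so Liam = 7.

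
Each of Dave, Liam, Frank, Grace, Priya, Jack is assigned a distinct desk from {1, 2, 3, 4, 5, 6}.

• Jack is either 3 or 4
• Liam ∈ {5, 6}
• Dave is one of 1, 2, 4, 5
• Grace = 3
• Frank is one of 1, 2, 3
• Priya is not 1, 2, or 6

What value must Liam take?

Grace must be 3 (only option left). Strike 3 from Frank, Priya, Jack.
Jack must be 4 (only option left). Strike 4 from Dave, Priya.
Priya has just one choice, so Priya = 5. Remove 5 from Dave, Liam.
So Liam = 6.

6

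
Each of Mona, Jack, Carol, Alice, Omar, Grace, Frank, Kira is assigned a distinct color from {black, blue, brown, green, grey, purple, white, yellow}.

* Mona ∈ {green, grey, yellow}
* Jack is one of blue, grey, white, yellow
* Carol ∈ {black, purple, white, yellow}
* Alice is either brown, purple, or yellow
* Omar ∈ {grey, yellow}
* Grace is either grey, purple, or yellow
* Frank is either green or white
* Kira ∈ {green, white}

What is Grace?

purple

The 8 variables together cover exactly {black, blue, brown, green, grey, purple, white, yellow} — 8 values for 8 variables — and black appears only in Carol's list, so Carol = black.
The 7 still-open variables together cover exactly {blue, brown, green, grey, purple, white, yellow} — 7 values for 7 variables — and blue appears only in Jack's list, so Jack = blue.
The 6 still-open variables together cover exactly {brown, green, grey, purple, white, yellow} — 6 values for 6 variables — and brown appears only in Alice's list, so Alice = brown.
The 5 still-open variables draw from only 5 values {green, grey, purple, white, yellow}, so each is used; only Grace can be purple, hence Grace = purple.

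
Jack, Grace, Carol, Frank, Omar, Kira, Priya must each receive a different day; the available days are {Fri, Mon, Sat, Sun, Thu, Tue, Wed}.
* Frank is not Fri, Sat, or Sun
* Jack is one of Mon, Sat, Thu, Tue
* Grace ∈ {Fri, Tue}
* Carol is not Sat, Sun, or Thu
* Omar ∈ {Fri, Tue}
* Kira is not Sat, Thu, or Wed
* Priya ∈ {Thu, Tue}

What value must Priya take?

Among the 7 variables, Sat fits only Jack (and all 7 values in {Fri, Mon, Sat, Sun, Thu, Tue, Wed} must be used), so Jack = Sat.
The 6 still-open variables draw from only 6 values {Fri, Mon, Sun, Thu, Tue, Wed}, so each is used; only Kira can be Sun, hence Kira = Sun.
Grace and Omar share exactly the 2 values {Fri, Tue}; by pigeonhole those values go to them, so strike Fri, Tue from Carol, Frank, Priya.
So Priya = Thu.

Thu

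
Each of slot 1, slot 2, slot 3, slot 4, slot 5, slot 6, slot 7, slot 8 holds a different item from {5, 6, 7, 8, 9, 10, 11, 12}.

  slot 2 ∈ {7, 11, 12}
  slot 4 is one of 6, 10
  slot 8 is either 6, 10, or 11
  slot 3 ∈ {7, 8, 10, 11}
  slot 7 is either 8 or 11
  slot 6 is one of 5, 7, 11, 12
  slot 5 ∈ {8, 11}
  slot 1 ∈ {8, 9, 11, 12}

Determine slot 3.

The 8 variables draw from only 8 values {5, 6, 7, 8, 9, 10, 11, 12}, so each is used; only slot 6 can be 5, hence slot 6 = 5.
Among the 7 still-open variables, 9 fits only slot 1 (and all 7 values in {6, 7, 8, 9, 10, 11, 12} must be used), so slot 1 = 9.
Among the 6 still-open variables, 12 fits only slot 2 (and all 6 values in {6, 7, 8, 10, 11, 12} must be used), so slot 2 = 12.
The 5 still-open variables draw from only 5 values {6, 7, 8, 10, 11}, so each is used; only slot 3 can be 7, hence slot 3 = 7.

7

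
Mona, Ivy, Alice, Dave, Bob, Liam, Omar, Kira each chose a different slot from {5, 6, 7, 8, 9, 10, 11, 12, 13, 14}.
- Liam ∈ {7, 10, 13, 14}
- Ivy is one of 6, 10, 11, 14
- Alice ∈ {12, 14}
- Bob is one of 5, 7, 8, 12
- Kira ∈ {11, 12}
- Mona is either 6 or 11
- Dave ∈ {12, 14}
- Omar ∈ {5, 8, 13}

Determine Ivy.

Alice and Dave share exactly the 2 values {12, 14}; by pigeonhole those values go to them, so strike 12, 14 from Ivy, Bob, Liam, Kira.
That leaves Kira = 11. Strike 11 from Mona, Ivy.
Mona must be 6 (only option left). Strike 6 from Ivy.
So Ivy = 10.

10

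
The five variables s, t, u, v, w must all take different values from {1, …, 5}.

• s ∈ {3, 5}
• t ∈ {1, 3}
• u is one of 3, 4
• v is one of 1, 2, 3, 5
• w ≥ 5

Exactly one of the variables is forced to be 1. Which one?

w's domain is down to {5}, so w = 5. Eliminate 5 elsewhere: s, v.
That leaves s = 3. Eliminate 3 elsewhere: t, u, v.
So 1 goes to t.

t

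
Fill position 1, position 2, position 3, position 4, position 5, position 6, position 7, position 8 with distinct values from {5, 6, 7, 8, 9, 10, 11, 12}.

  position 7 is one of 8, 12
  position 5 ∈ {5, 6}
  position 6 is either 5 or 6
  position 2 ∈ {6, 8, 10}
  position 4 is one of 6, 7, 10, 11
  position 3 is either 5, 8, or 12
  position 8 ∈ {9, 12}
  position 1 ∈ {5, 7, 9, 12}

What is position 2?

10

The 8 variables together cover exactly {5, 6, 7, 8, 9, 10, 11, 12} — 8 values for 8 variables — and 11 appears only in position 4's list, so position 4 = 11.
Among the 7 still-open variables, 7 fits only position 1 (and all 7 values in {5, 6, 7, 8, 9, 10, 12} must be used), so position 1 = 7.
The 6 still-open variables together cover exactly {5, 6, 8, 9, 10, 12} — 6 values for 6 variables — and 9 appears only in position 8's list, so position 8 = 9.
The 5 still-open variables draw from only 5 values {5, 6, 8, 10, 12}, so each is used; only position 2 can be 10, hence position 2 = 10.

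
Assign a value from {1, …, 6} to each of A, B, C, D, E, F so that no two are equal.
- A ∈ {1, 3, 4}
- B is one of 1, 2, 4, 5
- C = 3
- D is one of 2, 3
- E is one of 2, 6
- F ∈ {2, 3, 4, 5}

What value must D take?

2

C's domain is down to {3}, so C = 3. So A, D, F can't be 3.
So D = 2.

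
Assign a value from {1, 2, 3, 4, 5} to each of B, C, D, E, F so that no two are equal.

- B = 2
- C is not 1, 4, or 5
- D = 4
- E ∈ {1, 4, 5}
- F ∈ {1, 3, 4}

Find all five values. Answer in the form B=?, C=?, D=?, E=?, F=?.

B=2, C=3, D=4, E=5, F=1

B's domain is down to {2}, so B = 2. Strike 2 from C.
C has just one choice, so C = 3. Remove 3 from F.
That leaves D = 4. Remove 4 from E, F.
That leaves F = 1. Remove 1 from E.
That leaves E = 5.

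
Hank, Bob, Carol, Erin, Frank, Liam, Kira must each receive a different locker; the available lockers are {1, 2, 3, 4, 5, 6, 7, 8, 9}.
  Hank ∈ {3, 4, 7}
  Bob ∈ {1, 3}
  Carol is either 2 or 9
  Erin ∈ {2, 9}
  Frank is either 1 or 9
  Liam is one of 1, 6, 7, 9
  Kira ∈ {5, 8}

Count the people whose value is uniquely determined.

2

The 2 variables Carol and Erin are confined to {2, 9}, which locks those values in; drop them from Frank, Liam.
Frank must be 1 (only option left). Remove 1 from Bob, Liam.
Bob's domain is down to {3}, so Bob = 3. Strike 3 from Hank.
Determined: Bob=3, Frank=1. The other people each still have more than one consistent value. That makes 2.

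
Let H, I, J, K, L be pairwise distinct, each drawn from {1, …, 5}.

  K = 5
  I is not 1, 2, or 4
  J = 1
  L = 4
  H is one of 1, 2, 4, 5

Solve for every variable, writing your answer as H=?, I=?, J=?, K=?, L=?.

H=2, I=3, J=1, K=5, L=4

J has just one choice, so J = 1. Remove 1 from H.
That leaves K = 5. So H, I can't be 5.
L's domain is down to {4}, so L = 4. Remove 4 from H.
That leaves H = 2.
I's domain is down to {3}, so I = 3.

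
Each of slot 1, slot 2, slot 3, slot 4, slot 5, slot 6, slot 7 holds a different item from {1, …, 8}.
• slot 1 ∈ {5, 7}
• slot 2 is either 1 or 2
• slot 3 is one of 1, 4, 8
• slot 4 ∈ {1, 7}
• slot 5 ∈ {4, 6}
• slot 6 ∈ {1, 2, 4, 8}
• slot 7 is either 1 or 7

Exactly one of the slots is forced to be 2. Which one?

slot 2

The 7 variables draw from only 7 values {1, 2, 4, 5, 6, 7, 8}, so each is used; only slot 1 can be 5, hence slot 1 = 5.
Among the 6 still-open variables, 6 fits only slot 5 (and all 6 values in {1, 2, 4, 6, 7, 8} must be used), so slot 5 = 6.
slot 4 and slot 7 between them cover only {1, 7} — a naked pair. Remove those values from slot 2, slot 3, slot 6.
So 2 goes to slot 2.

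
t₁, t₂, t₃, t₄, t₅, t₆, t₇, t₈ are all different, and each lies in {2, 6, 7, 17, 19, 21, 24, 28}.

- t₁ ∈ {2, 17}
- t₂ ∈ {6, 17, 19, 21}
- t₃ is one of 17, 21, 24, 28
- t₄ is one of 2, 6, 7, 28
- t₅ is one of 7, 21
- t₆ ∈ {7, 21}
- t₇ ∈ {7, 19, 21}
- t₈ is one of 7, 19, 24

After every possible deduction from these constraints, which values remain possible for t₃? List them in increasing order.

17, 28

t₅ and t₆ share exactly the 2 values {7, 21}; by pigeonhole those values go to them, so strike 7, 21 from t₂, t₃, t₄, t₇, t₈.
t₇ must be 19 (only option left). Remove 19 from t₂, t₈.
t₈'s domain is down to {24}, so t₈ = 24. Eliminate 24 elsewhere: t₃.
No further eliminations apply; t₃ can still be any of 17, 28.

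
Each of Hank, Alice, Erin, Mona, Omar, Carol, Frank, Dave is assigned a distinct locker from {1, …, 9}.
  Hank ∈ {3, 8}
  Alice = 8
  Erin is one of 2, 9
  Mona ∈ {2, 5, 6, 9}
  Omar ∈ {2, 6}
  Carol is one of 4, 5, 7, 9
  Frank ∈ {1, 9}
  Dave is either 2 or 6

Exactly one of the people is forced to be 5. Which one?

Alice has just one choice, so Alice = 8. So Hank can't be 8.
Hank has just one choice, so Hank = 3.
Omar and Dave share exactly the 2 values {2, 6}; by pigeonhole those values go to them, so strike 2, 6 from Erin, Mona.
Erin must be 9 (only option left). Eliminate 9 elsewhere: Mona, Carol, Frank.
So 5 goes to Mona.

Mona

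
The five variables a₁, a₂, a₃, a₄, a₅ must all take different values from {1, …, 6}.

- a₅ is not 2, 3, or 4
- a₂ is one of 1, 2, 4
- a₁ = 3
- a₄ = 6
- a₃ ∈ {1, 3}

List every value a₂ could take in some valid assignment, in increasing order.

a₁ has just one choice, so a₁ = 3. Eliminate 3 elsewhere: a₃.
a₃'s domain is down to {1}, so a₃ = 1. Remove 1 from a₂, a₅.
That leaves a₄ = 6. Eliminate 6 elsewhere: a₅.
a₅ must be 5 (only option left).
No further eliminations apply; a₂ can still be any of 2, 4.

2, 4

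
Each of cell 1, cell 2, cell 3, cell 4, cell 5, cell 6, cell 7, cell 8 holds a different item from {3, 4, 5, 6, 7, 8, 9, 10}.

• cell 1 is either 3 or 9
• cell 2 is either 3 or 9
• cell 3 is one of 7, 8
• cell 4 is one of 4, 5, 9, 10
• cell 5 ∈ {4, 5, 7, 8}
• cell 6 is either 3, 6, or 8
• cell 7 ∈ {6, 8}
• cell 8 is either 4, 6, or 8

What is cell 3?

The 8 variables draw from only 8 values {3, 4, 5, 6, 7, 8, 9, 10}, so each is used; only cell 4 can be 10, hence cell 4 = 10.
The 7 still-open variables draw from only 7 values {3, 4, 5, 6, 7, 8, 9}, so each is used; only cell 5 can be 5, hence cell 5 = 5.
The 6 still-open variables together cover exactly {3, 4, 6, 7, 8, 9} — 6 values for 6 variables — and 4 appears only in cell 8's list, so cell 8 = 4.
The 5 still-open variables together cover exactly {3, 6, 7, 8, 9} — 5 values for 5 variables — and 7 appears only in cell 3's list, so cell 3 = 7.

7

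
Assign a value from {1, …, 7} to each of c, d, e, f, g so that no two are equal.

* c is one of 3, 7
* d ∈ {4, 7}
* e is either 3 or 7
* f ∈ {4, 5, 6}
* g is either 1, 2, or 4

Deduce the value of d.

c and e between them cover only {3, 7} — a naked pair. Remove those values from d.
So d = 4.

4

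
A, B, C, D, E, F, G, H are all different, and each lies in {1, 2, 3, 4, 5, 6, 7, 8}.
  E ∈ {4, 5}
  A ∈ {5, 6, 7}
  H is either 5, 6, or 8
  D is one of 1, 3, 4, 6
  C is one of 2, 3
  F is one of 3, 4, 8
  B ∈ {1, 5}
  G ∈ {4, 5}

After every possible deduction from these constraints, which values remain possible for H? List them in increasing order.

6, 8

The 8 variables together cover exactly {1, 2, 3, 4, 5, 6, 7, 8} — 8 values for 8 variables — and 2 appears only in C's list, so C = 2.
The 7 still-open variables draw from only 7 values {1, 3, 4, 5, 6, 7, 8}, so each is used; only A can be 7, hence A = 7.
E and G share exactly the 2 values {4, 5}; by pigeonhole those values go to them, so strike 4, 5 from B, D, F, H.
B has just one choice, so B = 1. Eliminate 1 elsewhere: D.
No further eliminations apply; H can still be any of 6, 8.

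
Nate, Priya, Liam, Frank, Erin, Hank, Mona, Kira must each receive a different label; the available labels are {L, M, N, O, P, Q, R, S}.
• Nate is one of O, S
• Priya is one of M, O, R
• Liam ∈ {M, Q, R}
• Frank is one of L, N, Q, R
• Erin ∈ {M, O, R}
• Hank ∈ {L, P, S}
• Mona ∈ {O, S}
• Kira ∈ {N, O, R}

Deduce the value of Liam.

The 8 variables draw from only 8 values {L, M, N, O, P, Q, R, S}, so each is used; only Hank can be P, hence Hank = P.
The 7 still-open variables draw from only 7 values {L, M, N, O, Q, R, S}, so each is used; only Frank can be L, hence Frank = L.
The 6 still-open variables draw from only 6 values {M, N, O, Q, R, S}, so each is used; only Kira can be N, hence Kira = N.
Among the 5 still-open variables, Q fits only Liam (and all 5 values in {M, O, Q, R, S} must be used), so Liam = Q.

Q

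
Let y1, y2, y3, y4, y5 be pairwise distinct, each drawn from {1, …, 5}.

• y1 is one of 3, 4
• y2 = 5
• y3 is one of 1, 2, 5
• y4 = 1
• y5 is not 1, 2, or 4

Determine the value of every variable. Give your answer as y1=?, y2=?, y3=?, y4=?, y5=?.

y1=4, y2=5, y3=2, y4=1, y5=3

y2 must be 5 (only option left). So y3, y5 can't be 5.
y4's domain is down to {1}, so y4 = 1. Strike 1 from y3.
y5's domain is down to {3}, so y5 = 3. Remove 3 from y1.
y1 must be 4 (only option left).
That leaves y3 = 2.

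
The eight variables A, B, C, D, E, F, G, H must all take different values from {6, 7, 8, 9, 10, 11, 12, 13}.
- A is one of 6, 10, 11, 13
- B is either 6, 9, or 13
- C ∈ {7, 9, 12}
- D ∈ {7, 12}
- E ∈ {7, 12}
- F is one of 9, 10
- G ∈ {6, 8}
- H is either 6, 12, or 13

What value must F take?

The 8 variables together cover exactly {6, 7, 8, 9, 10, 11, 12, 13} — 8 values for 8 variables — and 8 appears only in G's list, so G = 8.
The 7 still-open variables together cover exactly {6, 7, 9, 10, 11, 12, 13} — 7 values for 7 variables — and 11 appears only in A's list, so A = 11.
The 6 still-open variables together cover exactly {6, 7, 9, 10, 12, 13} — 6 values for 6 variables — and 10 appears only in F's list, so F = 10.

10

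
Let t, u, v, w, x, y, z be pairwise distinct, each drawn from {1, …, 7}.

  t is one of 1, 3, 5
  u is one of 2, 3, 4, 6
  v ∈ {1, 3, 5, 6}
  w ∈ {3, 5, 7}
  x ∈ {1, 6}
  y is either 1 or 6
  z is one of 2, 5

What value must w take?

7

Among the 7 variables, 4 fits only u (and all 7 values in {1, 2, 3, 4, 5, 6, 7} must be used), so u = 4.
The 6 still-open variables draw from only 6 values {1, 2, 3, 5, 6, 7}, so each is used; only z can be 2, hence z = 2.
Among the 5 still-open variables, 7 fits only w (and all 5 values in {1, 3, 5, 6, 7} must be used), so w = 7.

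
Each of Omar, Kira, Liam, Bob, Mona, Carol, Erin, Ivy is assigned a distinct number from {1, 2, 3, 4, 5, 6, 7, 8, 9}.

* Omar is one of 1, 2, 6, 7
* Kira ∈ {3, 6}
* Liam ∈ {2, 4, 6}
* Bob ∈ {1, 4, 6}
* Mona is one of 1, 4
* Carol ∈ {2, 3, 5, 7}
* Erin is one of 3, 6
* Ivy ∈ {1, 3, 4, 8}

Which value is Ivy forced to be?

The 8 variables together cover exactly {1, 2, 3, 4, 5, 6, 7, 8} — 8 values for 8 variables — and 5 appears only in Carol's list, so Carol = 5.
The 7 still-open variables draw from only 7 values {1, 2, 3, 4, 6, 7, 8}, so each is used; only Omar can be 7, hence Omar = 7.
The 6 still-open variables draw from only 6 values {1, 2, 3, 4, 6, 8}, so each is used; only Liam can be 2, hence Liam = 2.
Among the 5 still-open variables, 8 fits only Ivy (and all 5 values in {1, 3, 4, 6, 8} must be used), so Ivy = 8.

8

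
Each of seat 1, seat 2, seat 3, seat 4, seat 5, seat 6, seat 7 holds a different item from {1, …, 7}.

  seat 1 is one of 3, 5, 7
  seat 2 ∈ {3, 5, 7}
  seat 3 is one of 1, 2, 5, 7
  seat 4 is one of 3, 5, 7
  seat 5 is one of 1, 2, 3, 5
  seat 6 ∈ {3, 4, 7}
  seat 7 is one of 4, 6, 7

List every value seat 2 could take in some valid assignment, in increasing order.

Among the 7 variables, 6 fits only seat 7 (and all 7 values in {1, 2, 3, 4, 5, 6, 7} must be used), so seat 7 = 6.
The 6 still-open variables together cover exactly {1, 2, 3, 4, 5, 7} — 6 values for 6 variables — and 4 appears only in seat 6's list, so seat 6 = 4.
seat 1, seat 2, seat 4 between them cover only {3, 5, 7} — a naked triple. Remove those values from seat 3, seat 5.
No further eliminations apply; seat 2 can still be any of 3, 5, 7.

3, 5, 7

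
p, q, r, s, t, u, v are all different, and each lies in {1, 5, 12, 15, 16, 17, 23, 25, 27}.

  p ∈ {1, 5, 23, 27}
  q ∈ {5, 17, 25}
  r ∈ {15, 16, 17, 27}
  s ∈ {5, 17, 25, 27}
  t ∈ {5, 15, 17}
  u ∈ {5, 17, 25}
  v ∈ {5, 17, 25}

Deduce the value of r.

The 3 variables q, u, v are confined to {5, 17, 25}, which locks those values in; drop them from p, r, s, t.
That leaves s = 27. Strike 27 from p, r.
t's domain is down to {15}, so t = 15. So r can't be 15.
So r = 16.

16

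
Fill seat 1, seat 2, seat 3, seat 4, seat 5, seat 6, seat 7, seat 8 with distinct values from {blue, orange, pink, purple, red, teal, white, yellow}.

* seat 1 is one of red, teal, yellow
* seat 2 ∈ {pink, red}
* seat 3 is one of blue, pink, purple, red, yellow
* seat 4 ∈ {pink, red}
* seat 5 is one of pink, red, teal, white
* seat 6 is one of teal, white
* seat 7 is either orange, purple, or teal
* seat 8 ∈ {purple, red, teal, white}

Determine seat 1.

yellow

Among the 8 variables, blue fits only seat 3 (and all 8 values in {blue, orange, pink, purple, red, teal, white, yellow} must be used), so seat 3 = blue.
Among the 7 still-open variables, orange fits only seat 7 (and all 7 values in {orange, pink, purple, red, teal, white, yellow} must be used), so seat 7 = orange.
The 6 still-open variables together cover exactly {pink, purple, red, teal, white, yellow} — 6 values for 6 variables — and purple appears only in seat 8's list, so seat 8 = purple.
Among the 5 still-open variables, yellow fits only seat 1 (and all 5 values in {pink, red, teal, white, yellow} must be used), so seat 1 = yellow.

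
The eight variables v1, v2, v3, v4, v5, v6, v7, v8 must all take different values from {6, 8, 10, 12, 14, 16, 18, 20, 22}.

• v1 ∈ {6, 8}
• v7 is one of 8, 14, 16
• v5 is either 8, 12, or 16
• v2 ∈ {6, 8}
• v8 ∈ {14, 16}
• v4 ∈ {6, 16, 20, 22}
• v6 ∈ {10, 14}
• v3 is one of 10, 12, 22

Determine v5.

12

The 8 variables together cover exactly {6, 8, 10, 12, 14, 16, 20, 22} — 8 values for 8 variables — and 20 appears only in v4's list, so v4 = 20.
The 7 still-open variables draw from only 7 values {6, 8, 10, 12, 14, 16, 22}, so each is used; only v3 can be 22, hence v3 = 22.
Among the 6 still-open variables, 10 fits only v6 (and all 6 values in {6, 8, 10, 12, 14, 16} must be used), so v6 = 10.
Among the 5 still-open variables, 12 fits only v5 (and all 5 values in {6, 8, 12, 14, 16} must be used), so v5 = 12.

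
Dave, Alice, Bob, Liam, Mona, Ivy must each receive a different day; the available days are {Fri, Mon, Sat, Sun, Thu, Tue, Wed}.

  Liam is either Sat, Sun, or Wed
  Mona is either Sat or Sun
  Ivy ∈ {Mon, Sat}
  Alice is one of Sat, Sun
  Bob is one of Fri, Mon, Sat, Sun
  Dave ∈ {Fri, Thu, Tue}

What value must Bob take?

Fri

The 2 variables Alice and Mona are confined to {Sat, Sun}, which locks those values in; drop them from Bob, Liam, Ivy.
Liam's domain is down to {Wed}, so Liam = Wed.
Ivy's domain is down to {Mon}, so Ivy = Mon. So Bob can't be Mon.
So Bob = Fri.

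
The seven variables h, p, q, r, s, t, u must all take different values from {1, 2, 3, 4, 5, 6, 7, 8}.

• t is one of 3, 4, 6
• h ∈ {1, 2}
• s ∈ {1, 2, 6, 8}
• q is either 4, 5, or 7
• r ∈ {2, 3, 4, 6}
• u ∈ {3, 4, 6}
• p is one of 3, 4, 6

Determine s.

p, t, u share exactly the 3 values {3, 4, 6}; by pigeonhole those values go to them, so strike 3, 4, 6 from q, r, s.
That leaves r = 2. Eliminate 2 elsewhere: h, s.
h must be 1 (only option left). Strike 1 from s.
So s = 8.

8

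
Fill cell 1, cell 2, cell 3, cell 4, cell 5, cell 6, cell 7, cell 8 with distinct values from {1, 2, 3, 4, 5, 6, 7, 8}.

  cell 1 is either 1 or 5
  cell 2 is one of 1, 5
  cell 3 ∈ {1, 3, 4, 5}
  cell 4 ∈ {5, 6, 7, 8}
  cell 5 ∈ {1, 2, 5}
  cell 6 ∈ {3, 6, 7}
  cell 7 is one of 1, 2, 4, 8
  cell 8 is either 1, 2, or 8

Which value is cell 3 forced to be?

cell 1 and cell 2 share exactly the 2 values {1, 5}; by pigeonhole those values go to them, so strike 1, 5 from cell 3, cell 4, cell 5, cell 7, cell 8.
That leaves cell 5 = 2. Remove 2 from cell 7, cell 8.
cell 8 must be 8 (only option left). So cell 4, cell 7 can't be 8.
cell 7 must be 4 (only option left). So cell 3 can't be 4.
So cell 3 = 3.

3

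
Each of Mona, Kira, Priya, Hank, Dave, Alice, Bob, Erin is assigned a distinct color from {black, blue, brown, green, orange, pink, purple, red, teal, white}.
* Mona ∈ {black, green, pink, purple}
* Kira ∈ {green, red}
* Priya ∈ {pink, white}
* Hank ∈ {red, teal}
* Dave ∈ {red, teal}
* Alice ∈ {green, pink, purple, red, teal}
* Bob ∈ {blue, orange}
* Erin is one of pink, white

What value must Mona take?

The 2 variables Priya and Erin are confined to {pink, white}, which locks those values in; drop them from Mona, Alice.
Hank and Dave share exactly the 2 values {red, teal}; by pigeonhole those values go to them, so strike red, teal from Kira, Alice.
Kira must be green (only option left). So Mona, Alice can't be green.
That leaves Alice = purple. Remove purple from Mona.
So Mona = black.

black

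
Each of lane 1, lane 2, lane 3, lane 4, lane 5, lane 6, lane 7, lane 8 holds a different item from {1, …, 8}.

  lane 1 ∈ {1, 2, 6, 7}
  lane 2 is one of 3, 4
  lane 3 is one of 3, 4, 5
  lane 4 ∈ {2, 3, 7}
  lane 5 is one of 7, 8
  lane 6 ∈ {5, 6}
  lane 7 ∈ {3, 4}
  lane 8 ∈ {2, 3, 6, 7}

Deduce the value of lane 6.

The 8 variables together cover exactly {1, 2, 3, 4, 5, 6, 7, 8} — 8 values for 8 variables — and 1 appears only in lane 1's list, so lane 1 = 1.
The 7 still-open variables draw from only 7 values {2, 3, 4, 5, 6, 7, 8}, so each is used; only lane 5 can be 8, hence lane 5 = 8.
lane 2 and lane 7 share exactly the 2 values {3, 4}; by pigeonhole those values go to them, so strike 3, 4 from lane 3, lane 4, lane 8.
lane 3 has just one choice, so lane 3 = 5. So lane 6 can't be 5.
So lane 6 = 6.

6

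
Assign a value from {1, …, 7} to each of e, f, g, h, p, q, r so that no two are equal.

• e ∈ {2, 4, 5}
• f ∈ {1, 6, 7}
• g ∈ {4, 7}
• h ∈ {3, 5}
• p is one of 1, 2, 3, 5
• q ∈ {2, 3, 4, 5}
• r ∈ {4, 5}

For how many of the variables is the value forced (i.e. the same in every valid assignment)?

3

Among the 7 variables, 6 fits only f (and all 7 values in {1, 2, 3, 4, 5, 6, 7} must be used), so f = 6.
The 6 still-open variables together cover exactly {1, 2, 3, 4, 5, 7} — 6 values for 6 variables — and 1 appears only in p's list, so p = 1.
The 5 still-open variables together cover exactly {2, 3, 4, 5, 7} — 5 values for 5 variables — and 7 appears only in g's list, so g = 7.
Determined: f=6, g=7, p=1. The other variables each still have more than one consistent value. That makes 3.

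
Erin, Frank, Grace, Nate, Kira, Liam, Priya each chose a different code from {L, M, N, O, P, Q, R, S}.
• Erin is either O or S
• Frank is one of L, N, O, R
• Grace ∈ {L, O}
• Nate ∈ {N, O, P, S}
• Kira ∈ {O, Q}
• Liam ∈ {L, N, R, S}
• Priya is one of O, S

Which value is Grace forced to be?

The 7 variables draw from only 7 values {L, N, O, P, Q, R, S}, so each is used; only Nate can be P, hence Nate = P.
The 6 still-open variables draw from only 6 values {L, N, O, Q, R, S}, so each is used; only Kira can be Q, hence Kira = Q.
The 2 variables Erin and Priya are confined to {O, S}, which locks those values in; drop them from Frank, Grace, Liam.
So Grace = L.

L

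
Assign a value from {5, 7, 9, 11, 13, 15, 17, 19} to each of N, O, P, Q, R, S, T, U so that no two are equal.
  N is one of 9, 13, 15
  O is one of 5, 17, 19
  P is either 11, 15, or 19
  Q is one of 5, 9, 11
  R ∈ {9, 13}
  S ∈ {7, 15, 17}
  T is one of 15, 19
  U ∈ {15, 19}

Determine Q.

The 8 variables together cover exactly {5, 7, 9, 11, 13, 15, 17, 19} — 8 values for 8 variables — and 7 appears only in S's list, so S = 7.
The 7 still-open variables draw from only 7 values {5, 9, 11, 13, 15, 17, 19}, so each is used; only O can be 17, hence O = 17.
The 6 still-open variables draw from only 6 values {5, 9, 11, 13, 15, 19}, so each is used; only Q can be 5, hence Q = 5.

5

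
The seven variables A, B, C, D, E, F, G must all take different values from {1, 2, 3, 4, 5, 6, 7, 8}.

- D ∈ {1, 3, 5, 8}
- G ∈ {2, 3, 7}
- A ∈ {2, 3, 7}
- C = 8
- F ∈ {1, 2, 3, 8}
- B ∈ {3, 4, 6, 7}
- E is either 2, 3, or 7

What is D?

5

C has just one choice, so C = 8. Strike 8 from D, F.
The 3 variables A, E, G are confined to {2, 3, 7}, which locks those values in; drop them from B, D, F.
F has just one choice, so F = 1. So D can't be 1.
So D = 5.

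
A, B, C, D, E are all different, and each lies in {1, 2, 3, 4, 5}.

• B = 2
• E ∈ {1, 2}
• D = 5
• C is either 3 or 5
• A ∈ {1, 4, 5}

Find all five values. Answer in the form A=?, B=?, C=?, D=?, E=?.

A=4, B=2, C=3, D=5, E=1

B has just one choice, so B = 2. Strike 2 from E.
D has just one choice, so D = 5. So A, C can't be 5.
E has just one choice, so E = 1. Strike 1 from A.
A must be 4 (only option left).
That leaves C = 3.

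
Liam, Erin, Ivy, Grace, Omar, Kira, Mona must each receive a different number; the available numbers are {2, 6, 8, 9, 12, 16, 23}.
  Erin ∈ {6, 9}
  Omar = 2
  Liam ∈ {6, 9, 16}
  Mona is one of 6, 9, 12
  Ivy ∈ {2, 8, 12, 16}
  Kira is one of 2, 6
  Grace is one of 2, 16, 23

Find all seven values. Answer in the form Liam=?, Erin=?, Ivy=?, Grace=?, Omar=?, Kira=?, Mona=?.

Omar's domain is down to {2}, so Omar = 2. Remove 2 from Ivy, Grace, Kira.
That leaves Kira = 6. Remove 6 from Liam, Erin, Mona.
Erin has just one choice, so Erin = 9. Remove 9 from Liam, Mona.
Mona's domain is down to {12}, so Mona = 12. So Ivy can't be 12.
Liam must be 16 (only option left). So Ivy, Grace can't be 16.
Ivy must be 8 (only option left).
Grace's domain is down to {23}, so Grace = 23.

Liam=16, Erin=9, Ivy=8, Grace=23, Omar=2, Kira=6, Mona=12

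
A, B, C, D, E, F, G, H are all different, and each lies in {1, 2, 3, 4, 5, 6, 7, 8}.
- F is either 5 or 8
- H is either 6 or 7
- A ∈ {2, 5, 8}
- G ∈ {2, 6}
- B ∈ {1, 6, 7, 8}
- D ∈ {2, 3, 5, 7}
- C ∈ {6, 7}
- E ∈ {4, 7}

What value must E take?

The 8 variables together cover exactly {1, 2, 3, 4, 5, 6, 7, 8} — 8 values for 8 variables — and 1 appears only in B's list, so B = 1.
The 7 still-open variables together cover exactly {2, 3, 4, 5, 6, 7, 8} — 7 values for 7 variables — and 3 appears only in D's list, so D = 3.
Among the 6 still-open variables, 4 fits only E (and all 6 values in {2, 4, 5, 6, 7, 8} must be used), so E = 4.

4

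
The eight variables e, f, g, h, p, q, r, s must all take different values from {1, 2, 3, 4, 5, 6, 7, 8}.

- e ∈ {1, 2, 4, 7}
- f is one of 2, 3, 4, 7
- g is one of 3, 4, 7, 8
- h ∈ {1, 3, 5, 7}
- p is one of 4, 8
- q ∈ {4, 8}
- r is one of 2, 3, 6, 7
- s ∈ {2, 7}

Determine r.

The 8 variables together cover exactly {1, 2, 3, 4, 5, 6, 7, 8} — 8 values for 8 variables — and 5 appears only in h's list, so h = 5.
The 7 still-open variables draw from only 7 values {1, 2, 3, 4, 6, 7, 8}, so each is used; only e can be 1, hence e = 1.
Among the 6 still-open variables, 6 fits only r (and all 6 values in {2, 3, 4, 6, 7, 8} must be used), so r = 6.

6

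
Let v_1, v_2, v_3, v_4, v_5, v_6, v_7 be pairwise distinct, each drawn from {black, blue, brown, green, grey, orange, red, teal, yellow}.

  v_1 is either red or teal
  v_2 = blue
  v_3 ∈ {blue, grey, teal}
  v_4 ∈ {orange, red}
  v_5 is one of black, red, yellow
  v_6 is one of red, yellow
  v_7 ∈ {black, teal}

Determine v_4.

orange

v_2's domain is down to {blue}, so v_2 = blue. So v_3 can't be blue.
Among the 6 still-open variables, grey fits only v_3 (and all 6 values in {black, grey, orange, red, teal, yellow} must be used), so v_3 = grey.
The 5 still-open variables together cover exactly {black, orange, red, teal, yellow} — 5 values for 5 variables — and orange appears only in v_4's list, so v_4 = orange.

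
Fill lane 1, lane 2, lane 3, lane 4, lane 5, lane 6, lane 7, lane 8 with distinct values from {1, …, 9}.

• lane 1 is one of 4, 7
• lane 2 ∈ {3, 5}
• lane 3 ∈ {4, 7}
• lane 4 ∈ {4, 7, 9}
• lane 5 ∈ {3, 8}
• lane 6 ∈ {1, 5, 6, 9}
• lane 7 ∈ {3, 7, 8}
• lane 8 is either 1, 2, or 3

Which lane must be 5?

lane 2

lane 1 and lane 3 share exactly the 2 values {4, 7}; by pigeonhole those values go to them, so strike 4, 7 from lane 4, lane 7.
lane 4's domain is down to {9}, so lane 4 = 9. Eliminate 9 elsewhere: lane 6.
lane 5 and lane 7 share exactly the 2 values {3, 8}; by pigeonhole those values go to them, so strike 3, 8 from lane 2, lane 8.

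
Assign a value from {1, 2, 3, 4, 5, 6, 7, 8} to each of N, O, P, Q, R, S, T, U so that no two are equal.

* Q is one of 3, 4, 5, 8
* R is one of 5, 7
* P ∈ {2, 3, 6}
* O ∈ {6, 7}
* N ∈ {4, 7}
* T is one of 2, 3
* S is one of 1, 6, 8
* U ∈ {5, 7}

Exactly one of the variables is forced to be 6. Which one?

Among the 8 variables, 1 fits only S (and all 8 values in {1, 2, 3, 4, 5, 6, 7, 8} must be used), so S = 1.
The 7 still-open variables draw from only 7 values {2, 3, 4, 5, 6, 7, 8}, so each is used; only Q can be 8, hence Q = 8.
The 6 still-open variables together cover exactly {2, 3, 4, 5, 6, 7} — 6 values for 6 variables — and 4 appears only in N's list, so N = 4.
R and U between them cover only {5, 7} — a naked pair. Remove those values from O.
So 6 goes to O.

O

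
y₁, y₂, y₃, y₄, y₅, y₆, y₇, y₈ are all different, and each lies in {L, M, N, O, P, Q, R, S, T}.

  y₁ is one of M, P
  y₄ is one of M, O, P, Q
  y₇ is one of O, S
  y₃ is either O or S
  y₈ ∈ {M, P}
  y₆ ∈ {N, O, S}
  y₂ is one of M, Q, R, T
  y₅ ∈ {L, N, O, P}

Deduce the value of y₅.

y₁ and y₈ between them cover only {M, P} — a naked pair. Remove those values from y₂, y₄, y₅.
y₃ and y₇ share exactly the 2 values {O, S}; by pigeonhole those values go to them, so strike O, S from y₄, y₅, y₆.
That leaves y₄ = Q. Strike Q from y₂.
That leaves y₆ = N. So y₅ can't be N.
So y₅ = L.

L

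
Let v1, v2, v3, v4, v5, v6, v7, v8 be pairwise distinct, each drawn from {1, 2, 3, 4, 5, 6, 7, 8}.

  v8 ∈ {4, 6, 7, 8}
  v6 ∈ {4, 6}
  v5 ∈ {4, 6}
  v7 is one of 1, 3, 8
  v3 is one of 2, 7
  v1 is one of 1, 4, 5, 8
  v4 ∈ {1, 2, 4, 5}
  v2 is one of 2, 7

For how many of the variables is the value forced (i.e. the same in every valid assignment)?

2

The 8 variables draw from only 8 values {1, 2, 3, 4, 5, 6, 7, 8}, so each is used; only v7 can be 3, hence v7 = 3.
The 2 variables v2 and v3 are confined to {2, 7}, which locks those values in; drop them from v4, v8.
The 2 variables v5 and v6 are confined to {4, 6}, which locks those values in; drop them from v1, v4, v8.
v8 must be 8 (only option left). Strike 8 from v1.
Determined: v7=3, v8=8. The other variables each still have more than one consistent value. That makes 2.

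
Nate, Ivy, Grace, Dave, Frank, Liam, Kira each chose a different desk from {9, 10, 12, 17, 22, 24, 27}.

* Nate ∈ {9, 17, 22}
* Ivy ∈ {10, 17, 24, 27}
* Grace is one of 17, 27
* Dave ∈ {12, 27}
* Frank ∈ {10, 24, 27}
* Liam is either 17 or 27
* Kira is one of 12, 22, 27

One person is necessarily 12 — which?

The 7 variables together cover exactly {9, 10, 12, 17, 22, 24, 27} — 7 values for 7 variables — and 9 appears only in Nate's list, so Nate = 9.
The 6 still-open variables together cover exactly {10, 12, 17, 22, 24, 27} — 6 values for 6 variables — and 22 appears only in Kira's list, so Kira = 22.
The 5 still-open variables together cover exactly {10, 12, 17, 24, 27} — 5 values for 5 variables — and 12 appears only in Dave's list, so Dave = 12.

Dave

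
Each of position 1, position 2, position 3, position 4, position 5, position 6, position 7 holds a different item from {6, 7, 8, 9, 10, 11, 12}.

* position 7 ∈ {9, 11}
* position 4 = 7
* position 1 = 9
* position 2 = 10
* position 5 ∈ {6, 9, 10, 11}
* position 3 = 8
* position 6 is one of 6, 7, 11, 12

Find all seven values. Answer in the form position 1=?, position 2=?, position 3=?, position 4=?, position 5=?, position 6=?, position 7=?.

position 1=9, position 2=10, position 3=8, position 4=7, position 5=6, position 6=12, position 7=11

position 1 has just one choice, so position 1 = 9. Eliminate 9 elsewhere: position 5, position 7.
position 2 has just one choice, so position 2 = 10. So position 5 can't be 10.
That leaves position 3 = 8.
position 4 has just one choice, so position 4 = 7. So position 6 can't be 7.
position 7's domain is down to {11}, so position 7 = 11. Strike 11 from position 5, position 6.
That leaves position 5 = 6. Remove 6 from position 6.
That leaves position 6 = 12.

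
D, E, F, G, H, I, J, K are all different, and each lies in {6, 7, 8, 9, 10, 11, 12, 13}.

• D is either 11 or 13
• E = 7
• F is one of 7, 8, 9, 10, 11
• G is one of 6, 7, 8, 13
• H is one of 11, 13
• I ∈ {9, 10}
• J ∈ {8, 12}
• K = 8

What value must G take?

6

E's domain is down to {7}, so E = 7. So F, G can't be 7.
K's domain is down to {8}, so K = 8. So F, G, J can't be 8.
J's domain is down to {12}, so J = 12.
The 5 still-open variables together cover exactly {6, 9, 10, 11, 13} — 5 values for 5 variables — and 6 appears only in G's list, so G = 6.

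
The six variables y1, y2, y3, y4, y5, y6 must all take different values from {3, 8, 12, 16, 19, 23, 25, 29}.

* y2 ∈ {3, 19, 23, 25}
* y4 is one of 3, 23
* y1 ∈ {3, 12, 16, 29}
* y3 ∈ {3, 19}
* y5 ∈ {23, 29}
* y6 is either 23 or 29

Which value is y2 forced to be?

25

y5 and y6 between them cover only {23, 29} — a naked pair. Remove those values from y1, y2, y4.
y4 has just one choice, so y4 = 3. Remove 3 from y1, y2, y3.
y3 must be 19 (only option left). Remove 19 from y2.
So y2 = 25.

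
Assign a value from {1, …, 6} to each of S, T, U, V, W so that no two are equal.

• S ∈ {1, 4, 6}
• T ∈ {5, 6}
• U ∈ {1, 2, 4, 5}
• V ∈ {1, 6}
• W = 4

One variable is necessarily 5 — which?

W has just one choice, so W = 4. Remove 4 from S, U.
Among the 4 still-open variables, 2 fits only U (and all 4 values in {1, 2, 5, 6} must be used), so U = 2.
The 3 still-open variables together cover exactly {1, 5, 6} — 3 values for 3 variables — and 5 appears only in T's list, so T = 5.

T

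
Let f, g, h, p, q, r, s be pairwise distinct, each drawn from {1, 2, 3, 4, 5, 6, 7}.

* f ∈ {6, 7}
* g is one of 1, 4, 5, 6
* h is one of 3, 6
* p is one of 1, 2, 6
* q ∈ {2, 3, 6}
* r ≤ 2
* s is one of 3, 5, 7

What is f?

7

Among the 7 variables, 4 fits only g (and all 7 values in {1, 2, 3, 4, 5, 6, 7} must be used), so g = 4.
Among the 6 still-open variables, 5 fits only s (and all 6 values in {1, 2, 3, 5, 6, 7} must be used), so s = 5.
The 5 still-open variables draw from only 5 values {1, 2, 3, 6, 7}, so each is used; only f can be 7, hence f = 7.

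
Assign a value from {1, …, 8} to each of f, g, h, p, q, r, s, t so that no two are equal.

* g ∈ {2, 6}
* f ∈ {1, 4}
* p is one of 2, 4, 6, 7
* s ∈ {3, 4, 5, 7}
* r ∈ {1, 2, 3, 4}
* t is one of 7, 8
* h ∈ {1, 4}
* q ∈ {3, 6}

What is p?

7

The 8 variables together cover exactly {1, 2, 3, 4, 5, 6, 7, 8} — 8 values for 8 variables — and 5 appears only in s's list, so s = 5.
Among the 7 still-open variables, 8 fits only t (and all 7 values in {1, 2, 3, 4, 6, 7, 8} must be used), so t = 8.
Among the 6 still-open variables, 7 fits only p (and all 6 values in {1, 2, 3, 4, 6, 7} must be used), so p = 7.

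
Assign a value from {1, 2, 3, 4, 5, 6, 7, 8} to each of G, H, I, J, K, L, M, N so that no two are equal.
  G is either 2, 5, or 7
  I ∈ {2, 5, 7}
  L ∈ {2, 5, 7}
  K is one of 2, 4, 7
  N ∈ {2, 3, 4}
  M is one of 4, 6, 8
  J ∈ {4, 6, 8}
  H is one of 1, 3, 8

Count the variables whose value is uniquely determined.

The 8 variables draw from only 8 values {1, 2, 3, 4, 5, 6, 7, 8}, so each is used; only H can be 1, hence H = 1.
Among the 7 still-open variables, 3 fits only N (and all 7 values in {2, 3, 4, 5, 6, 7, 8} must be used), so N = 3.
G, I, L share exactly the 3 values {2, 5, 7}; by pigeonhole those values go to them, so strike 2, 5, 7 from K.
K must be 4 (only option left). So J, M can't be 4.
Determined: H=1, K=4, N=3. The other variables each still have more than one consistent value. That makes 3.

3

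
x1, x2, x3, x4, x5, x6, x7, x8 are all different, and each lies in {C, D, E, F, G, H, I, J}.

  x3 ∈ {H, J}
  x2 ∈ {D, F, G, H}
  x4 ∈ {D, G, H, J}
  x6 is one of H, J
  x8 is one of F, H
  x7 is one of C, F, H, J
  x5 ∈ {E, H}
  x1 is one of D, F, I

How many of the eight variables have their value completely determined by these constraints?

4

Among the 8 variables, C fits only x7 (and all 8 values in {C, D, E, F, G, H, I, J} must be used), so x7 = C.
The 7 still-open variables draw from only 7 values {D, E, F, G, H, I, J}, so each is used; only x5 can be E, hence x5 = E.
The 6 still-open variables draw from only 6 values {D, F, G, H, I, J}, so each is used; only x1 can be I, hence x1 = I.
The 2 variables x3 and x6 are confined to {H, J}, which locks those values in; drop them from x2, x4, x8.
That leaves x8 = F. Eliminate F elsewhere: x2.
Determined: x1=I, x5=E, x7=C, x8=F. The other variables each still have more than one consistent value. That makes 4.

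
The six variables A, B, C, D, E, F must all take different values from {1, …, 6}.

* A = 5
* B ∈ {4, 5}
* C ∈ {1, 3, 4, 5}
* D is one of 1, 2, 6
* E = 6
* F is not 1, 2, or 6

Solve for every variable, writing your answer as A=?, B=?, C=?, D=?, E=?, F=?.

A has just one choice, so A = 5. Eliminate 5 elsewhere: B, C, F.
B must be 4 (only option left). So C, F can't be 4.
E must be 6 (only option left). Eliminate 6 elsewhere: D.
F's domain is down to {3}, so F = 3. Strike 3 from C.
C has just one choice, so C = 1. So D can't be 1.
That leaves D = 2.

A=5, B=4, C=1, D=2, E=6, F=3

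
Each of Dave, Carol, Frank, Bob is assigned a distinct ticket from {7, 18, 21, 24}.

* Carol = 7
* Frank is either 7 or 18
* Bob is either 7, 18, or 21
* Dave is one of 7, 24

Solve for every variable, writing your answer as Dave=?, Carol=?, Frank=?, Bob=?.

Carol's domain is down to {7}, so Carol = 7. Eliminate 7 elsewhere: Dave, Frank, Bob.
Frank has just one choice, so Frank = 18. So Bob can't be 18.
Bob has just one choice, so Bob = 21.
Dave has just one choice, so Dave = 24.

Dave=24, Carol=7, Frank=18, Bob=21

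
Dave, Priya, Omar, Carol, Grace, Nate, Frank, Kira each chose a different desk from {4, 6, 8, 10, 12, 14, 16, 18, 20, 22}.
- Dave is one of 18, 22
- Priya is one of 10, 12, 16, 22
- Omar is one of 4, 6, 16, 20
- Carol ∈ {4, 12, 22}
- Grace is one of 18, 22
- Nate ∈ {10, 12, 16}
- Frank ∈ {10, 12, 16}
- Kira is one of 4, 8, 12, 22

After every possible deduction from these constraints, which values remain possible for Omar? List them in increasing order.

6, 20

Dave and Grace share exactly the 2 values {18, 22}; by pigeonhole those values go to them, so strike 18, 22 from Priya, Carol, Kira.
Priya, Nate, Frank share exactly the 3 values {10, 12, 16}; by pigeonhole those values go to them, so strike 10, 12, 16 from Omar, Carol, Kira.
Carol's domain is down to {4}, so Carol = 4. Eliminate 4 elsewhere: Omar, Kira.
Kira has just one choice, so Kira = 8.
No further eliminations apply; Omar can still be any of 6, 20.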